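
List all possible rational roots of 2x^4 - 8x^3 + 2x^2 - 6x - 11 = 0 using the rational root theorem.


Rational root theorem: possible roots are ±p/q where:
  p divides the constant term (-11): p ∈ {1, 11}
  q divides the leading coefficient (2): q ∈ {1, 2}

All possible rational roots: -11, -11/2, -1, -1/2, 1/2, 1, 11/2, 11

-11, -11/2, -1, -1/2, 1/2, 1, 11/2, 11


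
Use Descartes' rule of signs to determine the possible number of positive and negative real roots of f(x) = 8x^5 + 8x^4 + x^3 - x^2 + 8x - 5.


Descartes' rule of signs:

For positive roots, count sign changes in f(x) = 8x^5 + 8x^4 + x^3 - x^2 + 8x - 5:
Signs of coefficients: +, +, +, -, +, -
Number of sign changes: 3
Possible positive real roots: 3, 1

For negative roots, examine f(-x) = -8x^5 + 8x^4 - x^3 - x^2 - 8x - 5:
Signs of coefficients: -, +, -, -, -, -
Number of sign changes: 2
Possible negative real roots: 2, 0

Positive roots: 3 or 1; Negative roots: 2 or 0


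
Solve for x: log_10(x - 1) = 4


Convert to exponential form: x - 1 = 10^4 = 10000
x = 10000 + 1 = 10001
Check: log_10(10001 - 1) = log_10(10000) = log_10(10000) = 4 ✓

x = 10001


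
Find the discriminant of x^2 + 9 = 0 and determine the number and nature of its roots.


For ax^2 + bx + c = 0, discriminant D = b^2 - 4ac
Here a = 1, b = 0, c = 9
D = (0)^2 - 4(1)(9) = 0 - 36 = -36

D = -36 < 0
The equation has no real roots (2 complex conjugate roots).

Discriminant = -36, no real roots (2 complex conjugate roots)


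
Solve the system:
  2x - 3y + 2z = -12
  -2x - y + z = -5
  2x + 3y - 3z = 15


Using Cramer's rule. Expand each determinant along the first row.
D  = 2*[(-1)*(-3) - 1*3] - (-3)*[(-2)*(-3) - 1*2] + 2*[(-2)*3 - (-1)*2]
  = 2*(0) - (-3)*(4) + 2*(-4) = 4
Dx = (-12)*[(-1)*(-3) - 1*3] - (-3)*[(-5)*(-3) - 1*15] + 2*[(-5)*3 - (-1)*15]
  = (-12)*(0) - (-3)*(0) + 2*(0) = 0
Dy = 2*[(-5)*(-3) - 1*15] - (-12)*[(-2)*(-3) - 1*2] + 2*[(-2)*15 - (-5)*2]
  = 2*(0) - (-12)*(4) + 2*(-20) = 8
Dz = 2*[(-1)*15 - (-5)*3] - (-3)*[(-2)*15 - (-5)*2] + (-12)*[(-2)*3 - (-1)*2]
  = 2*(0) - (-3)*(-20) + (-12)*(-4) = -12
x = Dx/D = 0/4 = 0, y = Dy/D = 8/4 = 2, z = Dz/D = -12/4 = -3
Check eq1: (2)(0) + (-3)(2) + (2)(-3) = -12 = -12 ✓
Check eq2: (-2)(0) + (-1)(2) + (1)(-3) = -5 = -5 ✓
Check eq3: (2)(0) + (3)(2) + (-3)(-3) = 15 = 15 ✓

x = 0, y = 2, z = -3


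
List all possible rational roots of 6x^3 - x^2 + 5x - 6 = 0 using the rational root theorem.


Rational root theorem: possible roots are ±p/q where:
  p divides the constant term (-6): p ∈ {1, 2, 3, 6}
  q divides the leading coefficient (6): q ∈ {1, 2, 3, 6}

All possible rational roots: -6, -3, -2, -3/2, -1, -2/3, -1/2, -1/3, -1/6, 1/6, 1/3, 1/2, 2/3, 1, 3/2, 2, 3, 6

-6, -3, -2, -3/2, -1, -2/3, -1/2, -1/3, -1/6, 1/6, 1/3, 1/2, 2/3, 1, 3/2, 2, 3, 6


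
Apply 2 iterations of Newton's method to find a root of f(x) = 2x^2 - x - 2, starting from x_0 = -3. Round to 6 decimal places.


Newton's method: x_(n+1) = x_n - f(x_n)/f'(x_n)
f(x) = 2x^2 - x - 2
f'(x) = 4x - 1

Iteration 1:
  f(-3.000000) = 19.000000
  f'(-3.000000) = -13.000000
  x_1 = -3.000000 - (19.000000)/(-13.000000) = -1.538462

Iteration 2:
  f(-1.538462) = 4.272189
  f'(-1.538462) = -7.153846
  x_2 = -1.538462 - (4.272189)/(-7.153846) = -0.941274

x_2 = -0.941274


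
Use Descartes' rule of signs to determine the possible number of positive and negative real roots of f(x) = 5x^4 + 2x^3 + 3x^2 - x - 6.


Descartes' rule of signs:

For positive roots, count sign changes in f(x) = 5x^4 + 2x^3 + 3x^2 - x - 6:
Signs of coefficients: +, +, +, -, -
Number of sign changes: 1
Possible positive real roots: 1

For negative roots, examine f(-x) = 5x^4 - 2x^3 + 3x^2 + x - 6:
Signs of coefficients: +, -, +, +, -
Number of sign changes: 3
Possible negative real roots: 3, 1

Positive roots: 1; Negative roots: 3 or 1


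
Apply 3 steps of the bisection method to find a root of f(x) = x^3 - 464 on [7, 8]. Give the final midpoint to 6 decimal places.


f(x) = x^3 - 464
f(7) = -121 < 0
f(8) = 48 > 0

Step 1: midpoint = (7.000000 + 8.000000)/2 = 7.500000
  f(7.500000) = -42.125000
  f(mid) < 0, so root is in [7.500000, 8.000000]

Step 2: midpoint = (7.500000 + 8.000000)/2 = 7.750000
  f(7.750000) = 1.484375
  f(mid) > 0, so root is in [7.500000, 7.750000]

Step 3: midpoint = (7.500000 + 7.750000)/2 = 7.625000
  f(7.625000) = -20.677734
  f(mid) < 0, so root is in [7.625000, 7.750000]

midpoint = 7.625000


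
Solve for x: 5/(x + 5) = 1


Multiply both sides by (x + 5): 5 = 1(x + 5)
Distribute: 5 = x + 5
x = 5 - 5 = 0
x = 0

x = 0


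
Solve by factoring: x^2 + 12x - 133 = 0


We need two numbers that multiply to -133 and add to 12.
Those numbers are -7 and 19 (since (-7) * 19 = -133 and (-7) + 19 = 12).
So x^2 + 12x - 133 = (x - 7)(x + 19) = 0
Setting each factor to zero: x = 7 or x = -19

x = -19, x = 7


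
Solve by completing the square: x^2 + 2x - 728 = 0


Start: x^2 + 2x - 728 = 0
Move constant: x^2 + 2x = 728
Half of 2 is 1, squared is 1
Add 1 to both sides: x^2 + 2x + 1 = 729
(x + 1)^2 = 729
x + 1 = ±27
x = -1 + 27 = 26 or x = -1 - 27 = -28

x = -28, x = 26


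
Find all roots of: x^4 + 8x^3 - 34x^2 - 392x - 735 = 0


Let p(x) = x^4 + 8x^3 - 34x^2 - 392x - 735. By the rational root theorem (leading coefficient 1), any rational root is an integer divisor of 735: try ±1, ±2, ... in turn.
Test x = 1: value = -1152 ≠ 0.
Test x = -1: value = -384 ≠ 0.
Test x = 3: value = -1920 ≠ 0.
Test x = -3: value = 0 ✓, so (x + 3) is a factor.
Synthetic division by (x + 3): bring down 1; 1(-3) + 8 = 5; 5(-3) - 34 = -49; (-49)(-3) - 392 = -245; (-245)(-3) - 735 = 0 → quotient x^3 + 5x^2 - 49x - 245, remainder 0.
Continue with the quotient x^3 + 5x^2 - 49x - 245 (candidates must divide 245).
Test x = 5: value = -240 ≠ 0.
Test x = -5: value = 0 ✓, so (x + 5) is a factor.
Synthetic division by (x + 5): bring down 1; 1(-5) + 5 = 0; 0(-5) - 49 = -49; (-49)(-5) - 245 = 0 → quotient x^2 - 49, remainder 0.
Solve the quadratic x^2 - 49 = 0: discriminant = 0^2 - 4(1)(-49) = 0 + 196 = 196.
sqrt(196) = 14, so x = (0 ± 14)/2: x = 7 or x = -7.
Collecting all roots found:

x = -7, x = -5, x = -3, x = 7


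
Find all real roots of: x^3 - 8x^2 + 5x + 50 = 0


Let p(x) = x^3 - 8x^2 + 5x + 50. By the rational root theorem (leading coefficient 1), any rational root is an integer divisor of 50: try ±1, ±2, ... in turn.
Test x = 1: value = 48 ≠ 0.
Test x = -1: value = 36 ≠ 0.
Test x = 2: value = 36 ≠ 0.
Test x = -2: value = 0 ✓, so (x + 2) is a factor.
Synthetic division by (x + 2): bring down 1; 1(-2) - 8 = -10; (-10)(-2) + 5 = 25; 25(-2) + 50 = 0 → quotient x^2 - 10x + 25, remainder 0.
Solve the quadratic x^2 - 10x + 25 = 0: discriminant = (-10)^2 - 4(1)(25) = 100 - 100 = 0.
Discriminant = 0, so a double root: x = 10/2 = 5.

x = -2, x = 5 (multiplicity 2)


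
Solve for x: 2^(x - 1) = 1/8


Express both sides with the same base.
1/8 = 2^(-3)
Since the bases match, equate exponents: x - 1 = -3
So x = -3 - (-1) = -2

x = -2


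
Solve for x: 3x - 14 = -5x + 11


Starting with: 3x - 14 = -5x + 11
Move all x terms to left: (3 + 5)x = 11 + 14
Simplify: 8x = 25
Divide both sides by 8: x = 25/8

x = 25/8


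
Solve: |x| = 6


An absolute value equation |expr| = 6 gives two cases:
Case 1: x = 6
  x = 6, so x = 6
Case 2: x = -6
  x = -6, so x = -6

x = -6, x = 6


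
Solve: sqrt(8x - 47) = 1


Square both sides: 8x - 47 = 1^2 = 1
8x = 1 + 47 = 48
x = 6
Check: sqrt(8*6 - 47) = sqrt(1) = 1 ✓

x = 6


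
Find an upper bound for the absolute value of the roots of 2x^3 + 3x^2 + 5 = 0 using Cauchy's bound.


Cauchy's bound: all roots r satisfy |r| <= 1 + max(|a_i/a_n|) for i = 0,...,n-1
where a_n is the leading coefficient.

Coefficients: [2, 3, 0, 5]
Leading coefficient a_n = 2
Ratios |a_i/a_n|: 3/2, 0, 5/2
Maximum ratio: 5/2
Cauchy's bound: |r| <= 1 + 5/2 = 7/2

Upper bound = 7/2


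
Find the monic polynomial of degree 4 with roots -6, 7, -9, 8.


A monic polynomial with roots -6, 7, -9, 8 is:
p(x) = (x + 6)(x - 7)(x + 9)(x - 8)
After multiplying by (x + 6): x + 6
After multiplying by (x - 7): x^2 - x - 42
After multiplying by (x + 9): x^3 + 8x^2 - 51x - 378
After multiplying by (x - 8): x^4 - 115x^2 + 30x + 3024

x^4 - 115x^2 + 30x + 3024


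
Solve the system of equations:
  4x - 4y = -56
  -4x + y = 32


Using Cramer's rule:
Determinant D = (4)(1) - (-4)(-4) = 4 - 16 = -12
Dx = (-56)(1) - (32)(-4) = -56 + 128 = 72
Dy = (4)(32) - (-4)(-56) = 128 - 224 = -96
x = Dx/D = 72/-12 = -6
y = Dy/D = -96/-12 = 8

x = -6, y = 8


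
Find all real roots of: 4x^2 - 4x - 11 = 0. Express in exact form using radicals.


Using the quadratic formula: x = (-b ± sqrt(b^2 - 4ac)) / (2a)
Here a = 4, b = -4, c = -11
Discriminant = b^2 - 4ac = (-4)^2 - 4(4)(-11) = 16 + 176 = 192
Since discriminant = 192 > 0, there are two real roots.
x = (4 ± 8*sqrt(3)) / 8
Simplifying: x = (1 ± 2*sqrt(3)) / 2
Numerically: x ≈ 2.2321 or x ≈ -1.2321

x = (1 + 2*sqrt(3)) / 2 or x = (1 - 2*sqrt(3)) / 2


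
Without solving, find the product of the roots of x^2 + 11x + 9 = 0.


By Vieta's formulas for ax^2 + bx + c = 0:
  Sum of roots = -b/a
  Product of roots = c/a

Here a = 1, b = 11, c = 9
Sum = -(11)/1 = -11
Product = 9/1 = 9

Product = 9


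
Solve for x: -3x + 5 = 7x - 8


Starting with: -3x + 5 = 7x - 8
Move all x terms to left: (-3 - 7)x = -8 - 5
Simplify: -10x = -13
Divide both sides by -10: x = 13/10

x = 13/10


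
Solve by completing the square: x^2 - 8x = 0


Start: x^2 - 8x + 0 = 0
Move constant: x^2 - 8x = 0
Half of -8 is -4, squared is 16
Add 16 to both sides: x^2 - 8x + 16 = 16
(x - 4)^2 = 16
x - 4 = ±4
x = 4 + 4 = 8 or x = 4 - 4 = 0

x = 0, x = 8


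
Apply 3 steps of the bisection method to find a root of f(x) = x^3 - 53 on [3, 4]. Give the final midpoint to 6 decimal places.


f(x) = x^3 - 53
f(3) = -26 < 0
f(4) = 11 > 0

Step 1: midpoint = (3.000000 + 4.000000)/2 = 3.500000
  f(3.500000) = -10.125000
  f(mid) < 0, so root is in [3.500000, 4.000000]

Step 2: midpoint = (3.500000 + 4.000000)/2 = 3.750000
  f(3.750000) = -0.265625
  f(mid) < 0, so root is in [3.750000, 4.000000]

Step 3: midpoint = (3.750000 + 4.000000)/2 = 3.875000
  f(3.875000) = 5.185547
  f(mid) > 0, so root is in [3.750000, 3.875000]

midpoint = 3.875000


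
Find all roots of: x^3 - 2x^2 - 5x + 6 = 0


Let p(x) = x^3 - 2x^2 - 5x + 6. By the rational root theorem (leading coefficient 1), any rational root is an integer divisor of 6: try ±1, ±2, ... in turn.
Test x = 1: value = 0 ✓, so (x - 1) is a factor.
Synthetic division by (x - 1): bring down 1; 1(1) - 2 = -1; (-1)(1) - 5 = -6; (-6)(1) + 6 = 0 → quotient x^2 - x - 6, remainder 0.
Solve the quadratic x^2 - x - 6 = 0: discriminant = (-1)^2 - 4(1)(-6) = 1 + 24 = 25.
sqrt(25) = 5, so x = (1 ± 5)/2: x = 3 or x = -2.
Collecting all roots found:

x = -2, x = 1, x = 3


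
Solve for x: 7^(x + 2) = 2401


Express both sides with the same base.
2401 = 7^4
Since the bases match, equate exponents: x + 2 = 4
So x = 4 - (2) = 2

x = 2


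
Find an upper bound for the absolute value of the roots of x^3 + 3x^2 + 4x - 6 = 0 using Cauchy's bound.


Cauchy's bound: all roots r satisfy |r| <= 1 + max(|a_i/a_n|) for i = 0,...,n-1
where a_n is the leading coefficient.

Coefficients: [1, 3, 4, -6]
Leading coefficient a_n = 1
Ratios |a_i/a_n|: 3, 4, 6
Maximum ratio: 6
Cauchy's bound: |r| <= 1 + 6 = 7

Upper bound = 7


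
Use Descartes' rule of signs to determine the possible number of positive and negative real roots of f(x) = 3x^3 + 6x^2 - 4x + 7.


Descartes' rule of signs:

For positive roots, count sign changes in f(x) = 3x^3 + 6x^2 - 4x + 7:
Signs of coefficients: +, +, -, +
Number of sign changes: 2
Possible positive real roots: 2, 0

For negative roots, examine f(-x) = -3x^3 + 6x^2 + 4x + 7:
Signs of coefficients: -, +, +, +
Number of sign changes: 1
Possible negative real roots: 1

Positive roots: 2 or 0; Negative roots: 1


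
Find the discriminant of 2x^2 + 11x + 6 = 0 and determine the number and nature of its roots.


For ax^2 + bx + c = 0, discriminant D = b^2 - 4ac
Here a = 2, b = 11, c = 6
D = (11)^2 - 4(2)(6) = 121 - 48 = 73

D = 73 > 0 but not a perfect square
The equation has 2 distinct real irrational roots.

Discriminant = 73, 2 distinct real irrational roots


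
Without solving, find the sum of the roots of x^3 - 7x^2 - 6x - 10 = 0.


By Vieta's formulas for x^3 + bx^2 + cx + d = 0:
  r1 + r2 + r3 = -b/a = 7
  r1*r2 + r1*r3 + r2*r3 = c/a = -6
  r1*r2*r3 = -d/a = 10


Sum = 7


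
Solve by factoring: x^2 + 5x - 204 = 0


We need two numbers that multiply to -204 and add to 5.
Those numbers are -12 and 17 (since (-12) * 17 = -204 and (-12) + 17 = 5).
So x^2 + 5x - 204 = (x - 12)(x + 17) = 0
Setting each factor to zero: x = 12 or x = -17

x = -17, x = 12


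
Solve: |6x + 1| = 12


An absolute value equation |expr| = 12 gives two cases:
Case 1: 6x + 1 = 12
  6x = 11, so x = 11/6
Case 2: 6x + 1 = -12
  6x = -13, so x = -13/6

x = -13/6, x = 11/6


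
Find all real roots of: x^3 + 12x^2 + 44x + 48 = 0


Let p(x) = x^3 + 12x^2 + 44x + 48. By the rational root theorem (leading coefficient 1), any rational root is an integer divisor of 48: try ±1, ±2, ... in turn.
Test x = 1: value = 105 ≠ 0.
Test x = -1: value = 15 ≠ 0.
Test x = 2: value = 192 ≠ 0.
Test x = -2: value = 0 ✓, so (x + 2) is a factor.
Synthetic division by (x + 2): bring down 1; 1(-2) + 12 = 10; 10(-2) + 44 = 24; 24(-2) + 48 = 0 → quotient x^2 + 10x + 24, remainder 0.
Solve the quadratic x^2 + 10x + 24 = 0: discriminant = 10^2 - 4(1)(24) = 100 - 96 = 4.
sqrt(4) = 2, so x = (-10 ± 2)/2: x = -4 or x = -6.

x = -6, x = -4, x = -2


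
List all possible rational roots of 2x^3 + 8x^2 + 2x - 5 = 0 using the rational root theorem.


Rational root theorem: possible roots are ±p/q where:
  p divides the constant term (-5): p ∈ {1, 5}
  q divides the leading coefficient (2): q ∈ {1, 2}

All possible rational roots: -5, -5/2, -1, -1/2, 1/2, 1, 5/2, 5

-5, -5/2, -1, -1/2, 1/2, 1, 5/2, 5


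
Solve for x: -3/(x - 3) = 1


Multiply both sides by (x - 3): -3 = 1(x - 3)
Distribute: -3 = x - 3
x = -3 + 3 = 0
x = 0

x = 0


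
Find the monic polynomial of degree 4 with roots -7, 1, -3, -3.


A monic polynomial with roots -7, 1, -3, -3 is:
p(x) = (x + 7)(x - 1)(x + 3)(x + 3)
After multiplying by (x + 7): x + 7
After multiplying by (x - 1): x^2 + 6x - 7
After multiplying by (x + 3): x^3 + 9x^2 + 11x - 21
After multiplying by (x + 3): x^4 + 12x^3 + 38x^2 + 12x - 63

x^4 + 12x^3 + 38x^2 + 12x - 63


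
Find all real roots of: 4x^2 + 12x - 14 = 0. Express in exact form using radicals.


Using the quadratic formula: x = (-b ± sqrt(b^2 - 4ac)) / (2a)
Here a = 4, b = 12, c = -14
Discriminant = b^2 - 4ac = 12^2 - 4(4)(-14) = 144 + 224 = 368
Since discriminant = 368 > 0, there are two real roots.
x = (-12 ± 4*sqrt(23)) / 8
Simplifying: x = (-3 ± sqrt(23)) / 2
Numerically: x ≈ 0.8979 or x ≈ -3.8979

x = (-3 + sqrt(23)) / 2 or x = (-3 - sqrt(23)) / 2


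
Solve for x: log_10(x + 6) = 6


Convert to exponential form: x + 6 = 10^6 = 1000000
x = 1000000 - 6 = 999994
Check: log_10(999994 + 6) = log_10(1000000) = log_10(1000000) = 6 ✓

x = 999994


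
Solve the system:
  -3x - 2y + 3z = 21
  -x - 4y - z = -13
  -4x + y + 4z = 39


Using Cramer's rule. Expand each determinant along the first row.
D  = (-3)*[(-4)*4 - (-1)*1] - (-2)*[(-1)*4 - (-1)*(-4)] + 3*[(-1)*1 - (-4)*(-4)]
  = (-3)*(-15) - (-2)*(-8) + 3*(-17) = -22
Dx = 21*[(-4)*4 - (-1)*1] - (-2)*[(-13)*4 - (-1)*39] + 3*[(-13)*1 - (-4)*39]
  = 21*(-15) - (-2)*(-13) + 3*(143) = 88
Dy = (-3)*[(-13)*4 - (-1)*39] - 21*[(-1)*4 - (-1)*(-4)] + 3*[(-1)*39 - (-13)*(-4)]
  = (-3)*(-13) - 21*(-8) + 3*(-91) = -66
Dz = (-3)*[(-4)*39 - (-13)*1] - (-2)*[(-1)*39 - (-13)*(-4)] + 21*[(-1)*1 - (-4)*(-4)]
  = (-3)*(-143) - (-2)*(-91) + 21*(-17) = -110
x = Dx/D = 88/-22 = -4, y = Dy/D = -66/-22 = 3, z = Dz/D = -110/-22 = 5
Check eq1: (-3)(-4) + (-2)(3) + (3)(5) = 21 = 21 ✓
Check eq2: (-1)(-4) + (-4)(3) + (-1)(5) = -13 = -13 ✓
Check eq3: (-4)(-4) + (1)(3) + (4)(5) = 39 = 39 ✓

x = -4, y = 3, z = 5


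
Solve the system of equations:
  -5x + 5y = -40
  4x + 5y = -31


Using Cramer's rule:
Determinant D = (-5)(5) - (4)(5) = -25 - 20 = -45
Dx = (-40)(5) - (-31)(5) = -200 + 155 = -45
Dy = (-5)(-31) - (4)(-40) = 155 + 160 = 315
x = Dx/D = -45/-45 = 1
y = Dy/D = 315/-45 = -7

x = 1, y = -7


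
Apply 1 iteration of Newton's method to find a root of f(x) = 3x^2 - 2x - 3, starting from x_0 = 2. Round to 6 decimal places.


Newton's method: x_(n+1) = x_n - f(x_n)/f'(x_n)
f(x) = 3x^2 - 2x - 3
f'(x) = 6x - 2

Iteration 1:
  f(2.000000) = 5.000000
  f'(2.000000) = 10.000000
  x_1 = 2.000000 - (5.000000)/(10.000000) = 1.500000

x_1 = 1.500000


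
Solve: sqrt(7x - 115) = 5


Square both sides: 7x - 115 = 5^2 = 25
7x = 25 + 115 = 140
x = 20
Check: sqrt(7*20 - 115) = sqrt(25) = 5 ✓

x = 20


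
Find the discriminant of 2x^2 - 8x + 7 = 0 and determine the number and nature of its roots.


For ax^2 + bx + c = 0, discriminant D = b^2 - 4ac
Here a = 2, b = -8, c = 7
D = (-8)^2 - 4(2)(7) = 64 - 56 = 8

D = 8 > 0 but not a perfect square
The equation has 2 distinct real irrational roots.

Discriminant = 8, 2 distinct real irrational roots


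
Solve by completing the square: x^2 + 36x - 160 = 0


Start: x^2 + 36x - 160 = 0
Move constant: x^2 + 36x = 160
Half of 36 is 18, squared is 324
Add 324 to both sides: x^2 + 36x + 324 = 484
(x + 18)^2 = 484
x + 18 = ±22
x = -18 + 22 = 4 or x = -18 - 22 = -40

x = -40, x = 4


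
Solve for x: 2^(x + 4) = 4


Express both sides with the same base.
4 = 2^2
Since the bases match, equate exponents: x + 4 = 2
So x = 2 - (4) = -2

x = -2


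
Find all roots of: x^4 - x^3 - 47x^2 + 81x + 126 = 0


Let p(x) = x^4 - x^3 - 47x^2 + 81x + 126. By the rational root theorem (leading coefficient 1), any rational root is an integer divisor of 126: try ±1, ±2, ... in turn.
Test x = 1: value = 160 ≠ 0.
Test x = -1: value = 0 ✓, so (x + 1) is a factor.
Synthetic division by (x + 1): bring down 1; 1(-1) - 1 = -2; (-2)(-1) - 47 = -45; (-45)(-1) + 81 = 126; 126(-1) + 126 = 0 → quotient x^3 - 2x^2 - 45x + 126, remainder 0.
Continue with the quotient x^3 - 2x^2 - 45x + 126 (candidates must divide 126; re-test x = -1 first in case it repeats).
Test x = -1: value = 168 ≠ 0.
Test x = 2: value = 36 ≠ 0.
Test x = -2: value = 200 ≠ 0.
Test x = 3: value = 0 ✓, so (x - 3) is a factor.
Synthetic division by (x - 3): bring down 1; 1(3) - 2 = 1; 1(3) - 45 = -42; (-42)(3) + 126 = 0 → quotient x^2 + x - 42, remainder 0.
Solve the quadratic x^2 + x - 42 = 0: discriminant = 1^2 - 4(1)(-42) = 1 + 168 = 169.
sqrt(169) = 13, so x = (-1 ± 13)/2: x = 6 or x = -7.
Collecting all roots found:

x = -7, x = -1, x = 3, x = 6


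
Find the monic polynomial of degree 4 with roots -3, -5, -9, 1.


A monic polynomial with roots -3, -5, -9, 1 is:
p(x) = (x + 3)(x + 5)(x + 9)(x - 1)
After multiplying by (x + 3): x + 3
After multiplying by (x + 5): x^2 + 8x + 15
After multiplying by (x + 9): x^3 + 17x^2 + 87x + 135
After multiplying by (x - 1): x^4 + 16x^3 + 70x^2 + 48x - 135

x^4 + 16x^3 + 70x^2 + 48x - 135


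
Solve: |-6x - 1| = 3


An absolute value equation |expr| = 3 gives two cases:
Case 1: -6x - 1 = 3
  -6x = 4, so x = -2/3
Case 2: -6x - 1 = -3
  -6x = -2, so x = 1/3

x = -2/3, x = 1/3


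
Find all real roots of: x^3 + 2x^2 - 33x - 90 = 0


Let p(x) = x^3 + 2x^2 - 33x - 90. By the rational root theorem (leading coefficient 1), any rational root is an integer divisor of 90: try ±1, ±2, ... in turn.
Test x = 1: value = -120 ≠ 0.
Test x = -1: value = -56 ≠ 0.
Test x = 2: value = -140 ≠ 0.
Test x = -2: value = -24 ≠ 0.
Test x = 3: value = -144 ≠ 0.
Test x = -3: value = 0 ✓, so (x + 3) is a factor.
Synthetic division by (x + 3): bring down 1; 1(-3) + 2 = -1; (-1)(-3) - 33 = -30; (-30)(-3) - 90 = 0 → quotient x^2 - x - 30, remainder 0.
Solve the quadratic x^2 - x - 30 = 0: discriminant = (-1)^2 - 4(1)(-30) = 1 + 120 = 121.
sqrt(121) = 11, so x = (1 ± 11)/2: x = 6 or x = -5.

x = -5, x = -3, x = 6


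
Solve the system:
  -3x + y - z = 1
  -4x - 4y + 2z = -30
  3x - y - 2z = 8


Using Cramer's rule. Expand each determinant along the first row.
D  = (-3)*[(-4)*(-2) - 2*(-1)] - 1*[(-4)*(-2) - 2*3] + (-1)*[(-4)*(-1) - (-4)*3]
  = (-3)*(10) - 1*(2) + (-1)*(16) = -48
Dx = 1*[(-4)*(-2) - 2*(-1)] - 1*[(-30)*(-2) - 2*8] + (-1)*[(-30)*(-1) - (-4)*8]
  = 1*(10) - 1*(44) + (-1)*(62) = -96
Dy = (-3)*[(-30)*(-2) - 2*8] - 1*[(-4)*(-2) - 2*3] + (-1)*[(-4)*8 - (-30)*3]
  = (-3)*(44) - 1*(2) + (-1)*(58) = -192
Dz = (-3)*[(-4)*8 - (-30)*(-1)] - 1*[(-4)*8 - (-30)*3] + 1*[(-4)*(-1) - (-4)*3]
  = (-3)*(-62) - 1*(58) + 1*(16) = 144
x = Dx/D = -96/-48 = 2, y = Dy/D = -192/-48 = 4, z = Dz/D = 144/-48 = -3
Check eq1: (-3)(2) + (1)(4) + (-1)(-3) = 1 = 1 ✓
Check eq2: (-4)(2) + (-4)(4) + (2)(-3) = -30 = -30 ✓
Check eq3: (3)(2) + (-1)(4) + (-2)(-3) = 8 = 8 ✓

x = 2, y = 4, z = -3


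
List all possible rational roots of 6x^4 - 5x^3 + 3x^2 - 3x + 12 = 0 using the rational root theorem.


Rational root theorem: possible roots are ±p/q where:
  p divides the constant term (12): p ∈ {1, 2, 3, 4, 6, 12}
  q divides the leading coefficient (6): q ∈ {1, 2, 3, 6}

All possible rational roots: -12, -6, -4, -3, -2, -3/2, -4/3, -1, -2/3, -1/2, -1/3, -1/6, 1/6, 1/3, 1/2, 2/3, 1, 4/3, 3/2, 2, 3, 4, 6, 12

-12, -6, -4, -3, -2, -3/2, -4/3, -1, -2/3, -1/2, -1/3, -1/6, 1/6, 1/3, 1/2, 2/3, 1, 4/3, 3/2, 2, 3, 4, 6, 12


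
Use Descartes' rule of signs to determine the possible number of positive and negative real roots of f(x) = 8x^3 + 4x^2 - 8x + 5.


Descartes' rule of signs:

For positive roots, count sign changes in f(x) = 8x^3 + 4x^2 - 8x + 5:
Signs of coefficients: +, +, -, +
Number of sign changes: 2
Possible positive real roots: 2, 0

For negative roots, examine f(-x) = -8x^3 + 4x^2 + 8x + 5:
Signs of coefficients: -, +, +, +
Number of sign changes: 1
Possible negative real roots: 1

Positive roots: 2 or 0; Negative roots: 1


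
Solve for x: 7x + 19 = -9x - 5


Starting with: 7x + 19 = -9x - 5
Move all x terms to left: (7 + 9)x = -5 - 19
Simplify: 16x = -24
Divide both sides by 16: x = -3/2

x = -3/2


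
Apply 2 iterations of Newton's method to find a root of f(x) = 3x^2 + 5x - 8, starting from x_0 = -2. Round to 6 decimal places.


Newton's method: x_(n+1) = x_n - f(x_n)/f'(x_n)
f(x) = 3x^2 + 5x - 8
f'(x) = 6x + 5

Iteration 1:
  f(-2.000000) = -6.000000
  f'(-2.000000) = -7.000000
  x_1 = -2.000000 - (-6.000000)/(-7.000000) = -2.857143

Iteration 2:
  f(-2.857143) = 2.204082
  f'(-2.857143) = -12.142857
  x_2 = -2.857143 - (2.204082)/(-12.142857) = -2.675630

x_2 = -2.675630


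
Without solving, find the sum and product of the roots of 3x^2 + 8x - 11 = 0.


By Vieta's formulas for ax^2 + bx + c = 0:
  Sum of roots = -b/a
  Product of roots = c/a

Here a = 3, b = 8, c = -11
Sum = -(8)/3 = -8/3
Product = -11/3 = -11/3

Sum = -8/3, Product = -11/3


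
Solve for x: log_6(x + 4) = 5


Convert to exponential form: x + 4 = 6^5 = 7776
x = 7776 - 4 = 7772
Check: log_6(7772 + 4) = log_6(7776) = log_6(7776) = 5 ✓

x = 7772


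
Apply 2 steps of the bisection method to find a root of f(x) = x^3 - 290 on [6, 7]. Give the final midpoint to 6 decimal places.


f(x) = x^3 - 290
f(6) = -74 < 0
f(7) = 53 > 0

Step 1: midpoint = (6.000000 + 7.000000)/2 = 6.500000
  f(6.500000) = -15.375000
  f(mid) < 0, so root is in [6.500000, 7.000000]

Step 2: midpoint = (6.500000 + 7.000000)/2 = 6.750000
  f(6.750000) = 17.546875
  f(mid) > 0, so root is in [6.500000, 6.750000]

midpoint = 6.750000


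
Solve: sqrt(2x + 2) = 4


Square both sides: 2x + 2 = 4^2 = 16
2x = 16 - 2 = 14
x = 7
Check: sqrt(2*7 + 2) = sqrt(16) = 4 ✓

x = 7


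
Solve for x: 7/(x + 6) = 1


Multiply both sides by (x + 6): 7 = 1(x + 6)
Distribute: 7 = x + 6
x = 7 - 6 = 1
x = 1

x = 1


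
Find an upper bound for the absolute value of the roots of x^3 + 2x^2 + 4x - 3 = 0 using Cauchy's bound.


Cauchy's bound: all roots r satisfy |r| <= 1 + max(|a_i/a_n|) for i = 0,...,n-1
where a_n is the leading coefficient.

Coefficients: [1, 2, 4, -3]
Leading coefficient a_n = 1
Ratios |a_i/a_n|: 2, 4, 3
Maximum ratio: 4
Cauchy's bound: |r| <= 1 + 4 = 5

Upper bound = 5


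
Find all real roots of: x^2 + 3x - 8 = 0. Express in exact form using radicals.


Using the quadratic formula: x = (-b ± sqrt(b^2 - 4ac)) / (2a)
Here a = 1, b = 3, c = -8
Discriminant = b^2 - 4ac = 3^2 - 4(1)(-8) = 9 + 32 = 41
Since discriminant = 41 > 0, there are two real roots.
x = (-3 ± sqrt(41)) / 2
Numerically: x ≈ 1.7016 or x ≈ -4.7016

x = (-3 + sqrt(41)) / 2 or x = (-3 - sqrt(41)) / 2


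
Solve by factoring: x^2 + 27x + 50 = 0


We need two numbers that multiply to 50 and add to 27.
Those numbers are 25 and 2 (since 25 * 2 = 50 and 25 + 2 = 27).
So x^2 + 27x + 50 = (x + 25)(x + 2) = 0
Setting each factor to zero: x = -25 or x = -2

x = -25, x = -2


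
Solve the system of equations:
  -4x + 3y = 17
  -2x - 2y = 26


Using Cramer's rule:
Determinant D = (-4)(-2) - (-2)(3) = 8 + 6 = 14
Dx = (17)(-2) - (26)(3) = -34 - 78 = -112
Dy = (-4)(26) - (-2)(17) = -104 + 34 = -70
x = Dx/D = -112/14 = -8
y = Dy/D = -70/14 = -5

x = -8, y = -5


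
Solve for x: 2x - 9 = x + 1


Starting with: 2x - 9 = x + 1
Move all x terms to left: (2 - 1)x = 1 + 9
Simplify: x = 10
Divide both sides by 1: x = 10

x = 10


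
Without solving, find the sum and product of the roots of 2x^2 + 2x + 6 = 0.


By Vieta's formulas for ax^2 + bx + c = 0:
  Sum of roots = -b/a
  Product of roots = c/a

Here a = 2, b = 2, c = 6
Sum = -(2)/2 = -1
Product = 6/2 = 3

Sum = -1, Product = 3


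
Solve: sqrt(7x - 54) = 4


Square both sides: 7x - 54 = 4^2 = 16
7x = 16 + 54 = 70
x = 10
Check: sqrt(7*10 - 54) = sqrt(16) = 4 ✓

x = 10


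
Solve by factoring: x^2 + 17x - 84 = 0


We need two numbers that multiply to -84 and add to 17.
Those numbers are -4 and 21 (since (-4) * 21 = -84 and (-4) + 21 = 17).
So x^2 + 17x - 84 = (x - 4)(x + 21) = 0
Setting each factor to zero: x = 4 or x = -21

x = -21, x = 4


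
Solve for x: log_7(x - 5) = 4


Convert to exponential form: x - 5 = 7^4 = 2401
x = 2401 + 5 = 2406
Check: log_7(2406 - 5) = log_7(2401) = log_7(2401) = 4 ✓

x = 2406


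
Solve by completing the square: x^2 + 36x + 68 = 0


Start: x^2 + 36x + 68 = 0
Move constant: x^2 + 36x = -68
Half of 36 is 18, squared is 324
Add 324 to both sides: x^2 + 36x + 324 = 256
(x + 18)^2 = 256
x + 18 = ±16
x = -18 + 16 = -2 or x = -18 - 16 = -34

x = -34, x = -2


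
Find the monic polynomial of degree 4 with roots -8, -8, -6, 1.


A monic polynomial with roots -8, -8, -6, 1 is:
p(x) = (x + 8)(x + 8)(x + 6)(x - 1)
After multiplying by (x + 8): x + 8
After multiplying by (x + 8): x^2 + 16x + 64
After multiplying by (x + 6): x^3 + 22x^2 + 160x + 384
After multiplying by (x - 1): x^4 + 21x^3 + 138x^2 + 224x - 384

x^4 + 21x^3 + 138x^2 + 224x - 384


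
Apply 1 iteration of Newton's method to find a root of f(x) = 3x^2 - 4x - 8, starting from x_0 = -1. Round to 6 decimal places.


Newton's method: x_(n+1) = x_n - f(x_n)/f'(x_n)
f(x) = 3x^2 - 4x - 8
f'(x) = 6x - 4

Iteration 1:
  f(-1.000000) = -1.000000
  f'(-1.000000) = -10.000000
  x_1 = -1.000000 - (-1.000000)/(-10.000000) = -1.100000

x_1 = -1.100000


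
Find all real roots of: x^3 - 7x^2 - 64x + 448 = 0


Let p(x) = x^3 - 7x^2 - 64x + 448. By the rational root theorem (leading coefficient 1), any rational root is an integer divisor of 448: try ±1, ±2, ... in turn.
Test x = 1: value = 378 ≠ 0.
Test x = -1: value = 504 ≠ 0.
Test x = 2: value = 300 ≠ 0.
Test x = -2: value = 540 ≠ 0.
Test x = 4: value = 144 ≠ 0.
Test x = -4: value = 528 ≠ 0.
Test x = 7: value = 0 ✓, so (x - 7) is a factor.
Synthetic division by (x - 7): bring down 1; 1(7) - 7 = 0; 0(7) - 64 = -64; (-64)(7) + 448 = 0 → quotient x^2 - 64, remainder 0.
Solve the quadratic x^2 - 64 = 0: discriminant = 0^2 - 4(1)(-64) = 0 + 256 = 256.
sqrt(256) = 16, so x = (0 ± 16)/2: x = 8 or x = -8.

x = -8, x = 7, x = 8


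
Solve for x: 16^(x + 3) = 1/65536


Express both sides with the same base.
1/65536 = 16^(-4)
Since the bases match, equate exponents: x + 3 = -4
So x = -4 - (3) = -7

x = -7


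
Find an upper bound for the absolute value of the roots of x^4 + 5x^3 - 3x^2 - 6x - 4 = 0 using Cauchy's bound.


Cauchy's bound: all roots r satisfy |r| <= 1 + max(|a_i/a_n|) for i = 0,...,n-1
where a_n is the leading coefficient.

Coefficients: [1, 5, -3, -6, -4]
Leading coefficient a_n = 1
Ratios |a_i/a_n|: 5, 3, 6, 4
Maximum ratio: 6
Cauchy's bound: |r| <= 1 + 6 = 7

Upper bound = 7


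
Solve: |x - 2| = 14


An absolute value equation |expr| = 14 gives two cases:
Case 1: x - 2 = 14
  x = 16, so x = 16
Case 2: x - 2 = -14
  x = -12, so x = -12

x = -12, x = 16


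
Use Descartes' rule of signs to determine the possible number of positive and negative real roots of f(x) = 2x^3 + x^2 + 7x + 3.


Descartes' rule of signs:

For positive roots, count sign changes in f(x) = 2x^3 + x^2 + 7x + 3:
Signs of coefficients: +, +, +, +
Number of sign changes: 0
Possible positive real roots: 0

For negative roots, examine f(-x) = -2x^3 + x^2 - 7x + 3:
Signs of coefficients: -, +, -, +
Number of sign changes: 3
Possible negative real roots: 3, 1

Positive roots: 0; Negative roots: 3 or 1


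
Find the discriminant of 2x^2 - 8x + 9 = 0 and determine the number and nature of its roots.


For ax^2 + bx + c = 0, discriminant D = b^2 - 4ac
Here a = 2, b = -8, c = 9
D = (-8)^2 - 4(2)(9) = 64 - 72 = -8

D = -8 < 0
The equation has no real roots (2 complex conjugate roots).

Discriminant = -8, no real roots (2 complex conjugate roots)


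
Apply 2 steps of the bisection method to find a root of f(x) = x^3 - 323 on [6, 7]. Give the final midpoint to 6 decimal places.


f(x) = x^3 - 323
f(6) = -107 < 0
f(7) = 20 > 0

Step 1: midpoint = (6.000000 + 7.000000)/2 = 6.500000
  f(6.500000) = -48.375000
  f(mid) < 0, so root is in [6.500000, 7.000000]

Step 2: midpoint = (6.500000 + 7.000000)/2 = 6.750000
  f(6.750000) = -15.453125
  f(mid) < 0, so root is in [6.750000, 7.000000]

midpoint = 6.750000


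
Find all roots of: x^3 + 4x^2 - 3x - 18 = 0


Let p(x) = x^3 + 4x^2 - 3x - 18. By the rational root theorem (leading coefficient 1), any rational root is an integer divisor of 18: try ±1, ±2, ... in turn.
Test x = 1: value = -16 ≠ 0.
Test x = -1: value = -12 ≠ 0.
Test x = 2: value = 0 ✓, so (x - 2) is a factor.
Synthetic division by (x - 2): bring down 1; 1(2) + 4 = 6; 6(2) - 3 = 9; 9(2) - 18 = 0 → quotient x^2 + 6x + 9, remainder 0.
Solve the quadratic x^2 + 6x + 9 = 0: discriminant = 6^2 - 4(1)(9) = 36 - 36 = 0.
Discriminant = 0, so a double root: x = -6/2 = -3.
Collecting all roots found:

x = -3 (multiplicity 2), x = 2


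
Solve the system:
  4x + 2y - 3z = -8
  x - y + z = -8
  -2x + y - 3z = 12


Using Cramer's rule. Expand each determinant along the first row.
D  = 4*[(-1)*(-3) - 1*1] - 2*[1*(-3) - 1*(-2)] + (-3)*[1*1 - (-1)*(-2)]
  = 4*(2) - 2*(-1) + (-3)*(-1) = 13
Dx = (-8)*[(-1)*(-3) - 1*1] - 2*[(-8)*(-3) - 1*12] + (-3)*[(-8)*1 - (-1)*12]
  = (-8)*(2) - 2*(12) + (-3)*(4) = -52
Dy = 4*[(-8)*(-3) - 1*12] - (-8)*[1*(-3) - 1*(-2)] + (-3)*[1*12 - (-8)*(-2)]
  = 4*(12) - (-8)*(-1) + (-3)*(-4) = 52
Dz = 4*[(-1)*12 - (-8)*1] - 2*[1*12 - (-8)*(-2)] + (-8)*[1*1 - (-1)*(-2)]
  = 4*(-4) - 2*(-4) + (-8)*(-1) = 0
x = Dx/D = -52/13 = -4, y = Dy/D = 52/13 = 4, z = Dz/D = 0/13 = 0
Check eq1: (4)(-4) + (2)(4) + (-3)(0) = -8 = -8 ✓
Check eq2: (1)(-4) + (-1)(4) + (1)(0) = -8 = -8 ✓
Check eq3: (-2)(-4) + (1)(4) + (-3)(0) = 12 = 12 ✓

x = -4, y = 4, z = 0


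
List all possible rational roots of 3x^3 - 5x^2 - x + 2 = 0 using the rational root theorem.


Rational root theorem: possible roots are ±p/q where:
  p divides the constant term (2): p ∈ {1, 2}
  q divides the leading coefficient (3): q ∈ {1, 3}

All possible rational roots: -2, -1, -2/3, -1/3, 1/3, 2/3, 1, 2

-2, -1, -2/3, -1/3, 1/3, 2/3, 1, 2


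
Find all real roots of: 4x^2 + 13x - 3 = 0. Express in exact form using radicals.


Using the quadratic formula: x = (-b ± sqrt(b^2 - 4ac)) / (2a)
Here a = 4, b = 13, c = -3
Discriminant = b^2 - 4ac = 13^2 - 4(4)(-3) = 169 + 48 = 217
Since discriminant = 217 > 0, there are two real roots.
x = (-13 ± sqrt(217)) / 8
Numerically: x ≈ 0.2164 or x ≈ -3.4664

x = (-13 + sqrt(217)) / 8 or x = (-13 - sqrt(217)) / 8


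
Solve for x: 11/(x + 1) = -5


Multiply both sides by (x + 1): 11 = -5(x + 1)
Distribute: 11 = -5x - 5
-5x = 11 + 5 = 16
x = -16/5

x = -16/5


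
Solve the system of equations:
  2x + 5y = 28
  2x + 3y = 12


Using Cramer's rule:
Determinant D = (2)(3) - (2)(5) = 6 - 10 = -4
Dx = (28)(3) - (12)(5) = 84 - 60 = 24
Dy = (2)(12) - (2)(28) = 24 - 56 = -32
x = Dx/D = 24/-4 = -6
y = Dy/D = -32/-4 = 8

x = -6, y = 8


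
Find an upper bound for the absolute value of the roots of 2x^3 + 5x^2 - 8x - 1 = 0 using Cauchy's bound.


Cauchy's bound: all roots r satisfy |r| <= 1 + max(|a_i/a_n|) for i = 0,...,n-1
where a_n is the leading coefficient.

Coefficients: [2, 5, -8, -1]
Leading coefficient a_n = 2
Ratios |a_i/a_n|: 5/2, 4, 1/2
Maximum ratio: 4
Cauchy's bound: |r| <= 1 + 4 = 5

Upper bound = 5


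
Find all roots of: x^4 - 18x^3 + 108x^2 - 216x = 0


The constant term is 0, so x = 0 is a root. Factor out x:
  x^3 - 18x^2 + 108x - 216 = 0
Let p(x) = x^3 - 18x^2 + 108x - 216. By the rational root theorem (leading coefficient 1), any rational root is an integer divisor of 216: try ±1, ±2, ... in turn.
Test x = 1: value = -125 ≠ 0.
Test x = -1: value = -343 ≠ 0.
Test x = 2: value = -64 ≠ 0.
Test x = -2: value = -512 ≠ 0.
Test x = 3: value = -27 ≠ 0.
Test x = -3: value = -729 ≠ 0.
Test x = 4: value = -8 ≠ 0.
Test x = -4: value = -1000 ≠ 0.
Test x = 6: value = 0 ✓, so (x - 6) is a factor.
Synthetic division by (x - 6): bring down 1; 1(6) - 18 = -12; (-12)(6) + 108 = 36; 36(6) - 216 = 0 → quotient x^2 - 12x + 36, remainder 0.
Solve the quadratic x^2 - 12x + 36 = 0: discriminant = (-12)^2 - 4(1)(36) = 144 - 144 = 0.
Discriminant = 0, so a double root: x = 12/2 = 6.
Collecting all roots found:

x = 0, x = 6 (multiplicity 3)


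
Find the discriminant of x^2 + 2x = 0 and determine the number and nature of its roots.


For ax^2 + bx + c = 0, discriminant D = b^2 - 4ac
Here a = 1, b = 2, c = 0
D = (2)^2 - 4(1)(0) = 4 - 0 = 4

D = 4 > 0 and is a perfect square (sqrt = 2)
The equation has 2 distinct real rational roots.

Discriminant = 4, 2 distinct real rational roots


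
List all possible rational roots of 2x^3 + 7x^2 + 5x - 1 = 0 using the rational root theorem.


Rational root theorem: possible roots are ±p/q where:
  p divides the constant term (-1): p ∈ {1}
  q divides the leading coefficient (2): q ∈ {1, 2}

All possible rational roots: -1, -1/2, 1/2, 1

-1, -1/2, 1/2, 1


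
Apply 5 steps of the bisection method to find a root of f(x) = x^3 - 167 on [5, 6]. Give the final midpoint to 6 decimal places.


f(x) = x^3 - 167
f(5) = -42 < 0
f(6) = 49 > 0

Step 1: midpoint = (5.000000 + 6.000000)/2 = 5.500000
  f(5.500000) = -0.625000
  f(mid) < 0, so root is in [5.500000, 6.000000]

Step 2: midpoint = (5.500000 + 6.000000)/2 = 5.750000
  f(5.750000) = 23.109375
  f(mid) > 0, so root is in [5.500000, 5.750000]

Step 3: midpoint = (5.500000 + 5.750000)/2 = 5.625000
  f(5.625000) = 10.978516
  f(mid) > 0, so root is in [5.500000, 5.625000]

Step 4: midpoint = (5.500000 + 5.625000)/2 = 5.562500
  f(5.562500) = 5.111572
  f(mid) > 0, so root is in [5.500000, 5.562500]

Step 5: midpoint = (5.500000 + 5.562500)/2 = 5.531250
  f(5.531250) = 2.227081
  f(mid) > 0, so root is in [5.500000, 5.531250]

midpoint = 5.531250


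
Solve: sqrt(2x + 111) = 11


Square both sides: 2x + 111 = 11^2 = 121
2x = 121 - 111 = 10
x = 5
Check: sqrt(2*5 + 111) = sqrt(121) = 11 ✓

x = 5


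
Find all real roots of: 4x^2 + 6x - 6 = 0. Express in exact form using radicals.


Using the quadratic formula: x = (-b ± sqrt(b^2 - 4ac)) / (2a)
Here a = 4, b = 6, c = -6
Discriminant = b^2 - 4ac = 6^2 - 4(4)(-6) = 36 + 96 = 132
Since discriminant = 132 > 0, there are two real roots.
x = (-6 ± 2*sqrt(33)) / 8
Simplifying: x = (-3 ± sqrt(33)) / 4
Numerically: x ≈ 0.6861 or x ≈ -2.1861

x = (-3 + sqrt(33)) / 4 or x = (-3 - sqrt(33)) / 4


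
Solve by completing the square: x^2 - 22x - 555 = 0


Start: x^2 - 22x - 555 = 0
Move constant: x^2 - 22x = 555
Half of -22 is -11, squared is 121
Add 121 to both sides: x^2 - 22x + 121 = 676
(x - 11)^2 = 676
x - 11 = ±26
x = 11 + 26 = 37 or x = 11 - 26 = -15

x = -15, x = 37


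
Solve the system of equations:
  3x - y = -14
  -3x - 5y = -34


Using Cramer's rule:
Determinant D = (3)(-5) - (-3)(-1) = -15 - 3 = -18
Dx = (-14)(-5) - (-34)(-1) = 70 - 34 = 36
Dy = (3)(-34) - (-3)(-14) = -102 - 42 = -144
x = Dx/D = 36/-18 = -2
y = Dy/D = -144/-18 = 8

x = -2, y = 8


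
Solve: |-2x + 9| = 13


An absolute value equation |expr| = 13 gives two cases:
Case 1: -2x + 9 = 13
  -2x = 4, so x = -2
Case 2: -2x + 9 = -13
  -2x = -22, so x = 11

x = -2, x = 11


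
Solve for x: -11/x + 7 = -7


Subtract 7 from both sides: -11/x = -14
Multiply both sides by x: -11 = -14 * x
Divide by -14: x = 11/14

x = 11/14


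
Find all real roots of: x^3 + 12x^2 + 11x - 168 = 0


Let p(x) = x^3 + 12x^2 + 11x - 168. By the rational root theorem (leading coefficient 1), any rational root is an integer divisor of 168: try ±1, ±2, ... in turn.
Test x = 1: value = -144 ≠ 0.
Test x = -1: value = -168 ≠ 0.
Test x = 2: value = -90 ≠ 0.
Test x = -2: value = -150 ≠ 0.
Test x = 3: value = 0 ✓, so (x - 3) is a factor.
Synthetic division by (x - 3): bring down 1; 1(3) + 12 = 15; 15(3) + 11 = 56; 56(3) - 168 = 0 → quotient x^2 + 15x + 56, remainder 0.
Solve the quadratic x^2 + 15x + 56 = 0: discriminant = 15^2 - 4(1)(56) = 225 - 224 = 1.
sqrt(1) = 1, so x = (-15 ± 1)/2: x = -7 or x = -8.

x = -8, x = -7, x = 3


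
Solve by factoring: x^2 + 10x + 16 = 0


We need two numbers that multiply to 16 and add to 10.
Those numbers are 8 and 2 (since 8 * 2 = 16 and 8 + 2 = 10).
So x^2 + 10x + 16 = (x + 8)(x + 2) = 0
Setting each factor to zero: x = -8 or x = -2

x = -8, x = -2


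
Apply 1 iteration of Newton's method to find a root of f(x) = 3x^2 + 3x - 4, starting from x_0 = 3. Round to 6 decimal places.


Newton's method: x_(n+1) = x_n - f(x_n)/f'(x_n)
f(x) = 3x^2 + 3x - 4
f'(x) = 6x + 3

Iteration 1:
  f(3.000000) = 32.000000
  f'(3.000000) = 21.000000
  x_1 = 3.000000 - (32.000000)/(21.000000) = 1.476190

x_1 = 1.476190


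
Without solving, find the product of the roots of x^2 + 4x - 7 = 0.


By Vieta's formulas for ax^2 + bx + c = 0:
  Sum of roots = -b/a
  Product of roots = c/a

Here a = 1, b = 4, c = -7
Sum = -(4)/1 = -4
Product = -7/1 = -7

Product = -7


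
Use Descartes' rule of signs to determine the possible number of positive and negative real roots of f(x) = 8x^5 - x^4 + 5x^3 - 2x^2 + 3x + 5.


Descartes' rule of signs:

For positive roots, count sign changes in f(x) = 8x^5 - x^4 + 5x^3 - 2x^2 + 3x + 5:
Signs of coefficients: +, -, +, -, +, +
Number of sign changes: 4
Possible positive real roots: 4, 2, 0

For negative roots, examine f(-x) = -8x^5 - x^4 - 5x^3 - 2x^2 - 3x + 5:
Signs of coefficients: -, -, -, -, -, +
Number of sign changes: 1
Possible negative real roots: 1

Positive roots: 4 or 2 or 0; Negative roots: 1


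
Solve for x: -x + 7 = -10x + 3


Starting with: -x + 7 = -10x + 3
Move all x terms to left: (-1 + 10)x = 3 - 7
Simplify: 9x = -4
Divide both sides by 9: x = -4/9

x = -4/9


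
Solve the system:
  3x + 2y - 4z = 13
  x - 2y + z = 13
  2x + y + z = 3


Using Cramer's rule. Expand each determinant along the first row.
D  = 3*[(-2)*1 - 1*1] - 2*[1*1 - 1*2] + (-4)*[1*1 - (-2)*2]
  = 3*(-3) - 2*(-1) + (-4)*(5) = -27
Dx = 13*[(-2)*1 - 1*1] - 2*[13*1 - 1*3] + (-4)*[13*1 - (-2)*3]
  = 13*(-3) - 2*(10) + (-4)*(19) = -135
Dy = 3*[13*1 - 1*3] - 13*[1*1 - 1*2] + (-4)*[1*3 - 13*2]
  = 3*(10) - 13*(-1) + (-4)*(-23) = 135
Dz = 3*[(-2)*3 - 13*1] - 2*[1*3 - 13*2] + 13*[1*1 - (-2)*2]
  = 3*(-19) - 2*(-23) + 13*(5) = 54
x = Dx/D = -135/-27 = 5, y = Dy/D = 135/-27 = -5, z = Dz/D = 54/-27 = -2
Check eq1: (3)(5) + (2)(-5) + (-4)(-2) = 13 = 13 ✓
Check eq2: (1)(5) + (-2)(-5) + (1)(-2) = 13 = 13 ✓
Check eq3: (2)(5) + (1)(-5) + (1)(-2) = 3 = 3 ✓

x = 5, y = -5, z = -2
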